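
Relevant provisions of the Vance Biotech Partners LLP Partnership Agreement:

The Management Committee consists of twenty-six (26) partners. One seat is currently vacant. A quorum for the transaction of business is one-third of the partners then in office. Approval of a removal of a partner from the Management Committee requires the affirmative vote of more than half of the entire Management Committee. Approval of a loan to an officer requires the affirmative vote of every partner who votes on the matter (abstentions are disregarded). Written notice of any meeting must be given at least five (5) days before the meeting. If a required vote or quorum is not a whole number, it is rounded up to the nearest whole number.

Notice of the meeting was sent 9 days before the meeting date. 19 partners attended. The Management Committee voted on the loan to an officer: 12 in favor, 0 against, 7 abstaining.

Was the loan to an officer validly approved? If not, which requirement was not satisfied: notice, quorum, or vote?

Notice: 9 days given; 5 required (9 ≥ 5). Satisfied.
Quorum: 19 present; quorum is 9. Satisfied.
Vote: the loan to an officer requires the unanimous vote of the votes cast (19 present − 7 abstaining = 12). Unanimous means all 12, so 12 affirmative votes are needed; 12 voted in favor. Satisfied.

Valid — all requirements satisfied.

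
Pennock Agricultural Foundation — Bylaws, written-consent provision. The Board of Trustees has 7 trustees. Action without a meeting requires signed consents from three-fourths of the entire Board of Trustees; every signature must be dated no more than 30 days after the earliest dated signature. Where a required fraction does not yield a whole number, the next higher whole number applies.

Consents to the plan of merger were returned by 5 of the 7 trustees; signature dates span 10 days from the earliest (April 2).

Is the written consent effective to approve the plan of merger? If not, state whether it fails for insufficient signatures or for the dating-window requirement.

Signatures required: three-fourths of 7 — 3/4 of 7 = 5.25, rounded up to 6, so 6 needed; 5 signed. Insufficient.
Dating window: the latest signature is 10 days after the earliest; the limit is 30 days. Within the window.

Not effective — insufficient signatures.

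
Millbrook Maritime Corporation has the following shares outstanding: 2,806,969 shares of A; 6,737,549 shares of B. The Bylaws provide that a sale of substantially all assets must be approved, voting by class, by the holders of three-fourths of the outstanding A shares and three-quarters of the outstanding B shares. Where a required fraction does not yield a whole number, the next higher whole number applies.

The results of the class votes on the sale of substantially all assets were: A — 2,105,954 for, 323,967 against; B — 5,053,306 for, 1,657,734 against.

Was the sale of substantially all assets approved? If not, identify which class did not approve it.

A: 3/4 of 2806969 = 2105226.75, rounded up to 2105227; 2,105,227 required, 2,105,954 in favor — approved.
B: 3/4 of 6737549 = 5053161.75, rounded up to 5053162; 5,053,162 required, 5,053,306 in favor — approved.

Approved — every class gave the required vote.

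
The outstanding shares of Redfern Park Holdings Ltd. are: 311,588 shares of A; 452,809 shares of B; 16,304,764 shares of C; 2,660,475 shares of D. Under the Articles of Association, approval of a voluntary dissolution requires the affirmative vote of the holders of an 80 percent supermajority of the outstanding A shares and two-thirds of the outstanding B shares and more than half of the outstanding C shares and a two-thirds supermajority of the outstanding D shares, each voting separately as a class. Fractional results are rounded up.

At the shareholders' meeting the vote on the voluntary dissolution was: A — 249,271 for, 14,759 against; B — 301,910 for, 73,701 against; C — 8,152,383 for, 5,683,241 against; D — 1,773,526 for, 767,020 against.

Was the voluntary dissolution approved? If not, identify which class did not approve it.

Not approved — the D shares did not give the required vote.

A: 4/5 of 311588 = 249270.40, rounded up to 249271; 249,271 required, 249,271 in favor — approved.
B: 2/3 of 452809 = 301872.67, rounded up to 301873; 301,873 required, 301,910 in favor — approved.
C: a majority of 16304764 is 8152383; 8,152,383 required, 8,152,383 in favor — approved.
D: 2/3 of 2660475 = 1773650; 1,773,650 required, 1,773,526 in favor — not approved.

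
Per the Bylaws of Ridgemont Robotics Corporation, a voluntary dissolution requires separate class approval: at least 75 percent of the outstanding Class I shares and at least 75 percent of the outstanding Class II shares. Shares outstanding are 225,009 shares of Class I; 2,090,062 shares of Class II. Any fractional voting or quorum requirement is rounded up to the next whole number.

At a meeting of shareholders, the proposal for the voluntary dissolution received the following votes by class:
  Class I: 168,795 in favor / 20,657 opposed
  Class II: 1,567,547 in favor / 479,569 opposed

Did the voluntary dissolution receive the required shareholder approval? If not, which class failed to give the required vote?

Approved — every class gave the required vote.

Class I: 3/4 of 225009 = 168756.75, rounded up to 168757; 168,757 required, 168,795 in favor — approved.
Class II: 3/4 of 2090062 = 1567546.50, rounded up to 1567547; 1,567,547 required, 1,567,547 in favor — approved.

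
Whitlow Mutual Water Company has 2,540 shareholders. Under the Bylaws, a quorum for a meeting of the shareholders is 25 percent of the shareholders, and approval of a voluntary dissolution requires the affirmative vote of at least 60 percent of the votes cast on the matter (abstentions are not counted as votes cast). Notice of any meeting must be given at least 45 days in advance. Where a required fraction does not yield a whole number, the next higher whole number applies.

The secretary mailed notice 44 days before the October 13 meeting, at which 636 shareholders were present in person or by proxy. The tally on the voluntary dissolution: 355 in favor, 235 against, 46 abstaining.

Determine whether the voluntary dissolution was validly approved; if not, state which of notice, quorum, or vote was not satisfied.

Notice: 44 days given; 45 required. Not satisfied.
Quorum: 25% of 2,540 = 635; 636 present. Satisfied.
Vote: requires three-fifths of the votes cast (636 − 46 abstaining = 590); 3/5 of 590 = 354, so 354 needed; 355 in favor. Satisfied.

Invalid — notice requirement not satisfied.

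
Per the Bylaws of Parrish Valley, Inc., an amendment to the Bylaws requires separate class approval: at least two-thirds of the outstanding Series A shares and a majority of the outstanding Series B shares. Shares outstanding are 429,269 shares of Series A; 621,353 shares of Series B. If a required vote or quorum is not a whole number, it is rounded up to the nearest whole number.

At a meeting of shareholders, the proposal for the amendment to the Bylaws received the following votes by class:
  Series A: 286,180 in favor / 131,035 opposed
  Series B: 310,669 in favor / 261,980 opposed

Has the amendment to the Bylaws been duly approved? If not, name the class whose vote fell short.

Series A: 2/3 of 429269 = 286179.33, rounded up to 286180; 286,180 required, 286,180 in favor — approved.
Series B: a majority of 621353 is 310677; 310,677 required, 310,669 in favor — not approved.

Not approved — the Series B shares did not give the required vote.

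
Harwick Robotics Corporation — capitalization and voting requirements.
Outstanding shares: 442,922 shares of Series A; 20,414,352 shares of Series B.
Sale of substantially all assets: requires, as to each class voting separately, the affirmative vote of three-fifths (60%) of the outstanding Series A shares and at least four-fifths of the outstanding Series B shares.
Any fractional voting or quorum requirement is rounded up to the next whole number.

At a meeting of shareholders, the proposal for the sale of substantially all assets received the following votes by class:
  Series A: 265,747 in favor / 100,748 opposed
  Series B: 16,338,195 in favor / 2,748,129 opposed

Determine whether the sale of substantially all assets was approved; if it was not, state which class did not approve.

Series A: 3/5 of 442922 = 265753.20, rounded up to 265754; 265,754 required, 265,747 in favor — not approved.
Series B: 4/5 of 20414352 = 16331481.60, rounded up to 16331482; 16,331,482 required, 16,338,195 in favor — approved.

Not approved — the Series A shares did not give the required vote.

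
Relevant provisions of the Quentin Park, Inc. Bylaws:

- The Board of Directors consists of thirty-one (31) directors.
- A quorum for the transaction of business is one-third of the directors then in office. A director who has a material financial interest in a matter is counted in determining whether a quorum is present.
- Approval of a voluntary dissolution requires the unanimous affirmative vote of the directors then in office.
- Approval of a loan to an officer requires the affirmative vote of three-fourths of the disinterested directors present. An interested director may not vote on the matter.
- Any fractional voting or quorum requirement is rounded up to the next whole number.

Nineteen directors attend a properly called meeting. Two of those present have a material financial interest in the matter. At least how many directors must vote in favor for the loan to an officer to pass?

13

The loan to an officer requires three-fourths of the disinterested directors present (19 − 2 = 17).
3/4 of 17 = 12.75, rounded up to 13.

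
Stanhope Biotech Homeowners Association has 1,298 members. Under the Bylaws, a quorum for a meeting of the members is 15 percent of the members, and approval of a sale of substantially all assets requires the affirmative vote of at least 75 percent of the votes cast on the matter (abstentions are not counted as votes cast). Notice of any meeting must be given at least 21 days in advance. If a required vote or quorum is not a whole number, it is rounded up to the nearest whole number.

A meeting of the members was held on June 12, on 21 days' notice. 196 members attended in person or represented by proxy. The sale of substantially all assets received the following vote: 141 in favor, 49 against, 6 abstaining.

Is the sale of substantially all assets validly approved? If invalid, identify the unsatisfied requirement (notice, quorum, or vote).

Invalid — vote requirement not satisfied.

Notice: 21 days given; 21 required. Satisfied.
Quorum: 15% of 1,298 = 194.70, rounded up to 195; 196 present. Satisfied.
Vote: requires three-fourths of the votes cast (196 − 6 abstaining = 190); 3/4 of 190 = 142.50, rounded up to 143, so 143 needed; 141 in favor. Not satisfied.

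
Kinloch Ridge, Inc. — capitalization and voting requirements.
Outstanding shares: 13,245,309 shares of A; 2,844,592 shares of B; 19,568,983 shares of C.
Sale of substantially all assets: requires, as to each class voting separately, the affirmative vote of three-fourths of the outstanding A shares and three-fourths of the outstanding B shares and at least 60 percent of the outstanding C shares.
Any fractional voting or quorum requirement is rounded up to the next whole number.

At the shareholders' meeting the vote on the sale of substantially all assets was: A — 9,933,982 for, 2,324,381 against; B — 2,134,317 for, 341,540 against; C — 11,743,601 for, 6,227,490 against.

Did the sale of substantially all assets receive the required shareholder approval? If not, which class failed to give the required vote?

A: 3/4 of 13245309 = 9933981.75, rounded up to 9933982; 9,933,982 required, 9,933,982 in favor — approved.
B: 3/4 of 2844592 = 2133444; 2,133,444 required, 2,134,317 in favor — approved.
C: 3/5 of 19568983 = 11741389.80, rounded up to 11741390; 11,741,390 required, 11,743,601 in favor — approved.

Approved — every class gave the required vote.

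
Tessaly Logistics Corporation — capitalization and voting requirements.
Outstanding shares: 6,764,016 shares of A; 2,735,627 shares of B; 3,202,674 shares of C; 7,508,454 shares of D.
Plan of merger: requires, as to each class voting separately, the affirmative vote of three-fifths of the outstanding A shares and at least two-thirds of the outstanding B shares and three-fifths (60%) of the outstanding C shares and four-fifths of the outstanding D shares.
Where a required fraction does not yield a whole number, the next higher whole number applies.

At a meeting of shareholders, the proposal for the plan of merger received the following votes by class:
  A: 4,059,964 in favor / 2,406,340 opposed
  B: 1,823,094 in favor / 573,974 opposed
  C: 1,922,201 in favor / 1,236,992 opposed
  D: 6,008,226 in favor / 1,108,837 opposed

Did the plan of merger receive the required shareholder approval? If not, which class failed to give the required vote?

A: 3/5 of 6764016 = 4058409.60, rounded up to 4058410; 4,058,410 required, 4,059,964 in favor — approved.
B: 2/3 of 2735627 = 1823751.33, rounded up to 1823752; 1,823,752 required, 1,823,094 in favor — not approved.
C: 3/5 of 3202674 = 1921604.40, rounded up to 1921605; 1,921,605 required, 1,922,201 in favor — approved.
D: 4/5 of 7508454 = 6006763.20, rounded up to 6006764; 6,006,764 required, 6,008,226 in favor — approved.

Not approved — the B shares did not give the required vote.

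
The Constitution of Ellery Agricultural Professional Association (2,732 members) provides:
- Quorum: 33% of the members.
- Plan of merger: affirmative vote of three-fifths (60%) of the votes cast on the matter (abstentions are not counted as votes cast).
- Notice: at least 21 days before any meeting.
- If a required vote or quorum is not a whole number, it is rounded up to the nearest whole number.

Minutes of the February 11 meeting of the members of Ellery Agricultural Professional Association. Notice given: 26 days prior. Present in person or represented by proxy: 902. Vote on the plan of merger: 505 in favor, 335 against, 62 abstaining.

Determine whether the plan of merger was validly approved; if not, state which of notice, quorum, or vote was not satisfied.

Valid — all requirements satisfied.

Notice: 26 days given; 21 required. Satisfied.
Quorum: 33% of 2,732 = 901.56, rounded up to 902; 902 present. Satisfied.
Vote: requires three-fifths of the votes cast (902 − 62 abstaining = 840); 3/5 of 840 = 504, so 504 needed; 505 in favor. Satisfied.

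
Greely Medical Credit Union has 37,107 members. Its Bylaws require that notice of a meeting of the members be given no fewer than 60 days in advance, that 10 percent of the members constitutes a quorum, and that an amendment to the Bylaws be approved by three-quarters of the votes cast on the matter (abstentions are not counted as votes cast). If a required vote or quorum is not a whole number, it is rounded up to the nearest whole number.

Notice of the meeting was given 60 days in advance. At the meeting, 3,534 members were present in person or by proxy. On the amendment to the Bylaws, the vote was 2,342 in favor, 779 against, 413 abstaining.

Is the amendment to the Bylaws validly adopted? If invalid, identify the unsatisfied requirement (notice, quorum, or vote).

Notice: 60 days given; 60 required. Satisfied.
Quorum: 10% of 37,107 = 3,710.70, rounded up to 3,711; 3,534 present. Not satisfied.
Vote: requires three-fourths of the votes cast (3,534 − 413 abstaining = 3,121); 3/4 of 3121 = 2340.75, rounded up to 2341, so 2,341 needed; 2,342 in favor. Satisfied.

Invalid — quorum requirement not satisfied.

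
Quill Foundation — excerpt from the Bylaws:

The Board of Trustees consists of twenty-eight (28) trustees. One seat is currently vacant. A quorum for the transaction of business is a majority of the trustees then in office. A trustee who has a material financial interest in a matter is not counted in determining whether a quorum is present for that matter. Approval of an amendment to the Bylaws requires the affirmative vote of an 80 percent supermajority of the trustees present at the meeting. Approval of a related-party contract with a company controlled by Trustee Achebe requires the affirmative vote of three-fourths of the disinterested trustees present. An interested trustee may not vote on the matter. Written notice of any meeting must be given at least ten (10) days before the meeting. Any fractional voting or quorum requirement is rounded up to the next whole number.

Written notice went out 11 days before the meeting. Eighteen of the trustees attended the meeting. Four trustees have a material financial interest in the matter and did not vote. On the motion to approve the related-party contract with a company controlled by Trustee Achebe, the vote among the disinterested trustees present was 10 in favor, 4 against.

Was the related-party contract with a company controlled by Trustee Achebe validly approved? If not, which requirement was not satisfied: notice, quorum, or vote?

Invalid — vote requirement not satisfied.

Notice: 11 days given; 10 required (11 ≥ 10). Satisfied.
Quorum: 18 present, but the 4 interested trustees do not count, leaving 14. Quorum is 14. Satisfied.
Vote: the related-party contract with a company controlled by Trustee Achebe requires three-fourths of the disinterested trustees present (18 − 4 = 14). 3/4 of 14 = 10.50, rounded up to 11, so 11 affirmative votes are needed; 10 voted in favor. Not satisfied.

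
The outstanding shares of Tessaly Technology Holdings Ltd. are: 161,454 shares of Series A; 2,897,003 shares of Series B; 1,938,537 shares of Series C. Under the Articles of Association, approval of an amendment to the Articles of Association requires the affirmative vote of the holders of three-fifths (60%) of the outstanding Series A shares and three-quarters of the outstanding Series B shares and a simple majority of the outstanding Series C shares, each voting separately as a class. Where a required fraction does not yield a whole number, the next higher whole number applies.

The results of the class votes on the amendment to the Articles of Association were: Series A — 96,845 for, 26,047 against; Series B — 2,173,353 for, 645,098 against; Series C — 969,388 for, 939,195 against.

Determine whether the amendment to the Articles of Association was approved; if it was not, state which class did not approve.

Series A: 3/5 of 161454 = 96872.40, rounded up to 96873; 96,873 required, 96,845 in favor — not approved.
Series B: 3/4 of 2897003 = 2172752.25, rounded up to 2172753; 2,172,753 required, 2,173,353 in favor — approved.
Series C: a majority of 1938537 is 969269; 969,269 required, 969,388 in favor — approved.

Not approved — the Series A shares did not give the required vote.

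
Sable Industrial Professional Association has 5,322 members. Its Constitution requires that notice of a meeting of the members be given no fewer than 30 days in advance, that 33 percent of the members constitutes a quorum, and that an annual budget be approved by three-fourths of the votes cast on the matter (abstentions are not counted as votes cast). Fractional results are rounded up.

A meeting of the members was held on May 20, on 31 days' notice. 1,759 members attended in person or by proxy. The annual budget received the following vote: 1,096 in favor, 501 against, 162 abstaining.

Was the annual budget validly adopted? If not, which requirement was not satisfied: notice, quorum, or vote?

Invalid — vote requirement not satisfied.

Notice: 31 days given; 30 required. Satisfied.
Quorum: 33% of 5,322 = 1,756.26, rounded up to 1,757; 1,759 present. Satisfied.
Vote: requires three-fourths of the votes cast (1,759 − 162 abstaining = 1,597); 3/4 of 1597 = 1197.75, rounded up to 1198, so 1,198 needed; 1,096 in favor. Not satisfied.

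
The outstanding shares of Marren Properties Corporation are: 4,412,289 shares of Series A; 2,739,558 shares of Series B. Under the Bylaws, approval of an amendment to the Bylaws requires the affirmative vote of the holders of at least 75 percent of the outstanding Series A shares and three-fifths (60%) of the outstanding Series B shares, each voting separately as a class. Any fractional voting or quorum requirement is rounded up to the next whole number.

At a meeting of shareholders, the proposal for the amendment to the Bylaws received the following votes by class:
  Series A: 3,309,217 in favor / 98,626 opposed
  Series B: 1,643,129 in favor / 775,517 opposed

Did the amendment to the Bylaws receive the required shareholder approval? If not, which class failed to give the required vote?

Not approved — the Series B shares did not give the required vote.

Series A: 3/4 of 4412289 = 3309216.75, rounded up to 3309217; 3,309,217 required, 3,309,217 in favor — approved.
Series B: 3/5 of 2739558 = 1643734.80, rounded up to 1643735; 1,643,735 required, 1,643,129 in favor — not approved.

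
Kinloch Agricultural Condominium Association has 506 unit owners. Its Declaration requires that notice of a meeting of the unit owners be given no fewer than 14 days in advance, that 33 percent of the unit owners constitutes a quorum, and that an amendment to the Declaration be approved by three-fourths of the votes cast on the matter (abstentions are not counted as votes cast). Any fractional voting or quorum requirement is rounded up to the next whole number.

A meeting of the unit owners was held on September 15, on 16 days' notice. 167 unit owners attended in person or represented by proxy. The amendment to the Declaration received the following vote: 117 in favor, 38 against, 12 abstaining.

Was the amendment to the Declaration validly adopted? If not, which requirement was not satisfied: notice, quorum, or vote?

Notice: 16 days given; 14 required. Satisfied.
Quorum: 33% of 506 = 166.98, rounded up to 167; 167 present. Satisfied.
Vote: requires three-fourths of the votes cast (167 − 12 abstaining = 155); 3/4 of 155 = 116.25, rounded up to 117, so 117 needed; 117 in favor. Satisfied.

Valid — all requirements satisfied.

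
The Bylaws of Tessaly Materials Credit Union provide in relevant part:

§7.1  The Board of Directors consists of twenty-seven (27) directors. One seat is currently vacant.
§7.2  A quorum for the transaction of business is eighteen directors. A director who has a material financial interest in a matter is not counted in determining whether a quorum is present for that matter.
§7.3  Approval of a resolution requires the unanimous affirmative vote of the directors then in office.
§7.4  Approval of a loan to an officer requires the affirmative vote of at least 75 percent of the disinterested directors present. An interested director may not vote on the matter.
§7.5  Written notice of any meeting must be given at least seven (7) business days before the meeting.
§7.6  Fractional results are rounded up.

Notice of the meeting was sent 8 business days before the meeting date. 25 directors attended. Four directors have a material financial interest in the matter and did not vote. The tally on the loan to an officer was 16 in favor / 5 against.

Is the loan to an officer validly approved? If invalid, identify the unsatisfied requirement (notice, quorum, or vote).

Valid — all requirements satisfied.

Notice: 8 business days given; 7 required (8 ≥ 7). Satisfied.
Quorum: 25 present, but the 4 interested directors do not count, leaving 21. Quorum is 18. Satisfied.
Vote: the loan to an officer requires three-fourths of the disinterested directors present (25 − 4 = 21). 3/4 of 21 = 15.75, rounded up to 16, so 16 affirmative votes are needed; 16 voted in favor. Satisfied.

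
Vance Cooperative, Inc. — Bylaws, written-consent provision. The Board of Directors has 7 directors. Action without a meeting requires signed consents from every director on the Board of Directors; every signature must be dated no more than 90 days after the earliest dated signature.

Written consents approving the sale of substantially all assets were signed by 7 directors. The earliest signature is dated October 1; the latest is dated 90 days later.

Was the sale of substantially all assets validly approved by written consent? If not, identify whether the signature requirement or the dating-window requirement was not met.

Effective — both the signature and dating-window requirements are satisfied.

Signatures required: the unanimous vote of 7 — unanimous means all 7, so 7 needed; 7 signed. Sufficient.
Dating window: the latest signature is 90 days after the earliest; the limit is 90 days. Within the window.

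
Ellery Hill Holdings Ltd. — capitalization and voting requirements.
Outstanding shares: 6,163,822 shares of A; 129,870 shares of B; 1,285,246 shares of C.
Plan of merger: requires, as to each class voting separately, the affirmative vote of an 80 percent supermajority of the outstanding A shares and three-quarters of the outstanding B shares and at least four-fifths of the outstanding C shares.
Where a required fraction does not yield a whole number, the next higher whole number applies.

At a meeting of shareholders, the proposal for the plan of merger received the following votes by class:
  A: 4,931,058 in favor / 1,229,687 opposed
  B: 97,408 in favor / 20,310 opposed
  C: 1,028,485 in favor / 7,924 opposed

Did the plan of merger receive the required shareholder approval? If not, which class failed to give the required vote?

A: 4/5 of 6163822 = 4931057.60, rounded up to 4931058; 4,931,058 required, 4,931,058 in favor — approved.
B: 3/4 of 129870 = 97402.50, rounded up to 97403; 97,403 required, 97,408 in favor — approved.
C: 4/5 of 1285246 = 1028196.80, rounded up to 1028197; 1,028,197 required, 1,028,485 in favor — approved.

Approved — every class gave the required vote.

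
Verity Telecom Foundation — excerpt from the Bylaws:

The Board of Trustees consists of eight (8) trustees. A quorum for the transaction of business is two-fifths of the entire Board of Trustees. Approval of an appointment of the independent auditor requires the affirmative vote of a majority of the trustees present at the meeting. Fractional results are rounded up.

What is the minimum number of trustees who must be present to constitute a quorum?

2/5 of 8 = 3.20, rounded up to 4.

4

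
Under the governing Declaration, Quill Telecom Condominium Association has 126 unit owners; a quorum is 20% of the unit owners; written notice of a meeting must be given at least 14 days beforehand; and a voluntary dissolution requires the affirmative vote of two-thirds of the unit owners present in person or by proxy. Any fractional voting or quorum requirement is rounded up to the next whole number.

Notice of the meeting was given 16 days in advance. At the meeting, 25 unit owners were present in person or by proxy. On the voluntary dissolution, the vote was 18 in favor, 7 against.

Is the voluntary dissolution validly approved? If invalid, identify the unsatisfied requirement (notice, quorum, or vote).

Notice: 16 days given; 14 required. Satisfied.
Quorum: 20% of 126 = 25.20, rounded up to 26; 25 present. Not satisfied.
Vote: requires two-thirds of those present (25); 2/3 of 25 = 16.67, rounded up to 17, so 17 needed; 18 in favor. Satisfied.

Invalid — quorum requirement not satisfied.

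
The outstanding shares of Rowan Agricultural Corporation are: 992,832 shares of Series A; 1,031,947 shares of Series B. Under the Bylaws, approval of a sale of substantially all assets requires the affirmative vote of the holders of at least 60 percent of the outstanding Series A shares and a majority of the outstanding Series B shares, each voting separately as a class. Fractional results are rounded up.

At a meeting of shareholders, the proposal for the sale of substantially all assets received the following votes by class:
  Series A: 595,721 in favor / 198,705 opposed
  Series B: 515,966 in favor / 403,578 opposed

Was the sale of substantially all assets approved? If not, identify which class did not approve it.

Not approved — the Series B shares did not give the required vote.

Series A: 3/5 of 992832 = 595699.20, rounded up to 595700; 595,700 required, 595,721 in favor — approved.
Series B: a majority of 1031947 is 515974; 515,974 required, 515,966 in favor — not approved.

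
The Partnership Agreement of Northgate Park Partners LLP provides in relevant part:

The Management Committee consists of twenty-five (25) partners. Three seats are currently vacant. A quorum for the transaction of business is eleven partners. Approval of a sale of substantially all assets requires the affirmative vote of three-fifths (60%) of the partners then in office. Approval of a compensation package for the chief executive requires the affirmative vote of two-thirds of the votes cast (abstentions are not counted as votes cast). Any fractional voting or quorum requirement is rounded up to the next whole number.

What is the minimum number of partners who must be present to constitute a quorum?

The quorum is fixed at 11.

11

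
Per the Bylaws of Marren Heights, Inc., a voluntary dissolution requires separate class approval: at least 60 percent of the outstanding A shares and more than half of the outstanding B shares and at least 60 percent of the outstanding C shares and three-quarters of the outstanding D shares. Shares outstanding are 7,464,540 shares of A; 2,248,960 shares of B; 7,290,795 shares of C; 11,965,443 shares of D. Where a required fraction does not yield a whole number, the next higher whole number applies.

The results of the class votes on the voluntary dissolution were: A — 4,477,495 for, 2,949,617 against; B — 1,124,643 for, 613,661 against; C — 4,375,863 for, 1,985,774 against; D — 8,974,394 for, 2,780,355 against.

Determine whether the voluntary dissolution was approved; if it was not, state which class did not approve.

A: 3/5 of 7464540 = 4478724; 4,478,724 required, 4,477,495 in favor — not approved.
B: a majority of 2248960 is 1124481; 1,124,481 required, 1,124,643 in favor — approved.
C: 3/5 of 7290795 = 4374477; 4,374,477 required, 4,375,863 in favor — approved.
D: 3/4 of 11965443 = 8974082.25, rounded up to 8974083; 8,974,083 required, 8,974,394 in favor — approved.

Not approved — the A shares did not give the required vote.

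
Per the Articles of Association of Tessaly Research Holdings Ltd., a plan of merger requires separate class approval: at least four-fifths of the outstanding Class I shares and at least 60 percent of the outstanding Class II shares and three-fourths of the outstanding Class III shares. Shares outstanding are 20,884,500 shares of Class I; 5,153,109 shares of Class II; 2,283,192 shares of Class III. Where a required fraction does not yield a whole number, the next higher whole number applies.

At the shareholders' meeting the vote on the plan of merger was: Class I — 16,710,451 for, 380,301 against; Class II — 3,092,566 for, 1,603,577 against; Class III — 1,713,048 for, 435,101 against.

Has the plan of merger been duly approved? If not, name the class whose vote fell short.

Approved — every class gave the required vote.

Class I: 4/5 of 20884500 = 16707600; 16,707,600 required, 16,710,451 in favor — approved.
Class II: 3/5 of 5153109 = 3091865.40, rounded up to 3091866; 3,091,866 required, 3,092,566 in favor — approved.
Class III: 3/4 of 2283192 = 1712394; 1,712,394 required, 1,713,048 in favor — approved.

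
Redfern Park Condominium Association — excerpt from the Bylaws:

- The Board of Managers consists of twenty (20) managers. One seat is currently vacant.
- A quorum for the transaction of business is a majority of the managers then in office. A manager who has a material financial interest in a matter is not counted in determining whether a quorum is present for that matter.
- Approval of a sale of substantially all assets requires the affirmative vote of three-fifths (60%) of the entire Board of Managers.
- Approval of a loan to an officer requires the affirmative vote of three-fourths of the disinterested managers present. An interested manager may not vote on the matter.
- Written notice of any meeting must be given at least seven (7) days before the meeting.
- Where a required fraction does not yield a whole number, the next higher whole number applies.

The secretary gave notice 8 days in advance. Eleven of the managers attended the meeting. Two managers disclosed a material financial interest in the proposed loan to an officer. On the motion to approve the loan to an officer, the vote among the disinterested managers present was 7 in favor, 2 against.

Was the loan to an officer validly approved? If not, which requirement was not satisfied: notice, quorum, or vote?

Notice: 8 days given; 7 required (8 ≥ 7). Satisfied.
Quorum: 11 present, but the 2 interested managers do not count, leaving 9. Quorum is 10. Not satisfied.
Vote: the loan to an officer requires three-fourths of the disinterested managers present (11 − 2 = 9). 3/4 of 9 = 6.75, rounded up to 7, so 7 affirmative votes are needed; 7 voted in favor. Satisfied. (Moot — without a quorum no business can be validly transacted.)

Invalid — quorum requirement not satisfied.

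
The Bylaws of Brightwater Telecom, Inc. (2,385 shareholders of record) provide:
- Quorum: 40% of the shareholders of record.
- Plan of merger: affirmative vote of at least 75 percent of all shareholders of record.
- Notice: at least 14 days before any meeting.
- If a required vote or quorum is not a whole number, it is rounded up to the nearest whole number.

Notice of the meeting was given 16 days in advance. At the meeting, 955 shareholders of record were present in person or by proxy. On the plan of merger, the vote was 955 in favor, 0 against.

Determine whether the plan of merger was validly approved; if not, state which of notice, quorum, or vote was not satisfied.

Invalid — vote requirement not satisfied.

Notice: 16 days given; 14 required. Satisfied.
Quorum: 40% of 2,385 = 954; 955 present. Satisfied.
Vote: requires three-fourths of all shareholders of record (2,385); 3/4 of 2385 = 1788.75, rounded up to 1789, so 1,789 needed; 955 in favor. Not satisfied.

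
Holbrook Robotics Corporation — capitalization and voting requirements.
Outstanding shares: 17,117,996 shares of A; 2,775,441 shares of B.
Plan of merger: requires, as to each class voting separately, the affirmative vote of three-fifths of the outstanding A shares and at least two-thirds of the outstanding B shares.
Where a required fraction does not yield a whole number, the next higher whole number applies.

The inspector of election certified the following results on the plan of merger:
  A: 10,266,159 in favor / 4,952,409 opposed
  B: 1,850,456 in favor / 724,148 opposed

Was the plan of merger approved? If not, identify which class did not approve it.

A: 3/5 of 17117996 = 10270797.60, rounded up to 10270798; 10,270,798 required, 10,266,159 in favor — not approved.
B: 2/3 of 2775441 = 1850294; 1,850,294 required, 1,850,456 in favor — approved.

Not approved — the A shares did not give the required vote.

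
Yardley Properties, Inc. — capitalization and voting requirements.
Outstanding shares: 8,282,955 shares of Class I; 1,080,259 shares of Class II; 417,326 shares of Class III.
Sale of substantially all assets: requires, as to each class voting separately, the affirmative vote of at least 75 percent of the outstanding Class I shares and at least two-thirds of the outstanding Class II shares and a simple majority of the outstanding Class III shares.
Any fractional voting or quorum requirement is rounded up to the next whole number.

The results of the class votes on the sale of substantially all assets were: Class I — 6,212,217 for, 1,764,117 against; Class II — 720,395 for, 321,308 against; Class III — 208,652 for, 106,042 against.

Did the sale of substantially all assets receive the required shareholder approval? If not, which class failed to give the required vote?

Class I: 3/4 of 8282955 = 6212216.25, rounded up to 6212217; 6,212,217 required, 6,212,217 in favor — approved.
Class II: 2/3 of 1080259 = 720172.67, rounded up to 720173; 720,173 required, 720,395 in favor — approved.
Class III: a majority of 417326 is 208664; 208,664 required, 208,652 in favor — not approved.

Not approved — the Class III shares did not give the required vote.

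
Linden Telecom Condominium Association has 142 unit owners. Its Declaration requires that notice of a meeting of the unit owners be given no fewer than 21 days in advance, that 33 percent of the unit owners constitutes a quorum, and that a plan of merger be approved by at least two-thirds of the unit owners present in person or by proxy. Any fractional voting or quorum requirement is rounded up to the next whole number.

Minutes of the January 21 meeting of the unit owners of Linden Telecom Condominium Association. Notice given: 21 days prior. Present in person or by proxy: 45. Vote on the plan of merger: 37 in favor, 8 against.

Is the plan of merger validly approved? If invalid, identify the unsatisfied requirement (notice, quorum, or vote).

Notice: 21 days given; 21 required. Satisfied.
Quorum: 33% of 142 = 46.86, rounded up to 47; 45 present. Not satisfied.
Vote: requires two-thirds of those present (45); 2/3 of 45 = 30, so 30 needed; 37 in favor. Satisfied.

Invalid — quorum requirement not satisfied.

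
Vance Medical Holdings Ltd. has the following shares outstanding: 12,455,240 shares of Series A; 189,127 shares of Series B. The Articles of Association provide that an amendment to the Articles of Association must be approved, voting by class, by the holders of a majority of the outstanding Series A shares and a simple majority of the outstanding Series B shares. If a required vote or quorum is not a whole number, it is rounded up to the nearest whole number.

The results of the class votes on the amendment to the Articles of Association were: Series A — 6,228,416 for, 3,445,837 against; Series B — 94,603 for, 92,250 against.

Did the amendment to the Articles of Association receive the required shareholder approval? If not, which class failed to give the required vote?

Series A: a majority of 12455240 is 6227621; 6,227,621 required, 6,228,416 in favor — approved.
Series B: a majority of 189127 is 94564; 94,564 required, 94,603 in favor — approved.

Approved — every class gave the required vote.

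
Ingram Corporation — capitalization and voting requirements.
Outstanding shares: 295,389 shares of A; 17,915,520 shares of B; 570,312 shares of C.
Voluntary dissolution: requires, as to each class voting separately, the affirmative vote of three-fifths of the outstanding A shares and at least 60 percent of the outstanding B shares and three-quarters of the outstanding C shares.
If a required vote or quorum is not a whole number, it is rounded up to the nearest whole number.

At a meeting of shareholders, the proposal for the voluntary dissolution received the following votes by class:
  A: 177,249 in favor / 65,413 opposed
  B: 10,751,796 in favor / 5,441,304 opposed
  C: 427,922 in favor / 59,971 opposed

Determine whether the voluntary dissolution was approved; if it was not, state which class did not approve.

Approved — every class gave the required vote.

A: 3/5 of 295389 = 177233.40, rounded up to 177234; 177,234 required, 177,249 in favor — approved.
B: 3/5 of 17915520 = 10749312; 10,749,312 required, 10,751,796 in favor — approved.
C: 3/4 of 570312 = 427734; 427,734 required, 427,922 in favor — approved.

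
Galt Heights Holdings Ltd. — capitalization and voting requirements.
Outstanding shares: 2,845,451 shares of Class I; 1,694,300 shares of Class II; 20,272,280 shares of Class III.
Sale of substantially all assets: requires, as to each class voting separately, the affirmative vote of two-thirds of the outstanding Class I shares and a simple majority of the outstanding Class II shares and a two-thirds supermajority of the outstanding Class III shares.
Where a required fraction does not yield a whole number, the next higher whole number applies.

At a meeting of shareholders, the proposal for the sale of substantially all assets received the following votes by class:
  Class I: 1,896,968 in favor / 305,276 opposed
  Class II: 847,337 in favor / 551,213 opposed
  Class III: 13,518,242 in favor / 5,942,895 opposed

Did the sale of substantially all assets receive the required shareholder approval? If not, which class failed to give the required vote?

Class I: 2/3 of 2845451 = 1896967.33, rounded up to 1896968; 1,896,968 required, 1,896,968 in favor — approved.
Class II: a majority of 1694300 is 847151; 847,151 required, 847,337 in favor — approved.
Class III: 2/3 of 20272280 = 13514853.33, rounded up to 13514854; 13,514,854 required, 13,518,242 in favor — approved.

Approved — every class gave the required vote.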